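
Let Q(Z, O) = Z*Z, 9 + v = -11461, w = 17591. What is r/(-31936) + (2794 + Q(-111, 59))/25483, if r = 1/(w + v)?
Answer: 2954684043957/4981423363648 ≈ 0.59314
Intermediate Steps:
v = -11470 (v = -9 - 11461 = -11470)
r = 1/6121 (r = 1/(17591 - 11470) = 1/6121 ≈ 0.00016337)
Q(Z, O) = Z**2
r/(-31936) + (2794 + Q(-111, 59))/25483 = (1/6121)/(-31936) + (2794 + (-111)**2)/25483 = (1/6121)*(-1/31936) + (2794 + 12321)*(1/25483) = -1/195480256 + 15115*(1/25483) = -1/195480256 + 15115/25483 = 2954684043957/4981423363648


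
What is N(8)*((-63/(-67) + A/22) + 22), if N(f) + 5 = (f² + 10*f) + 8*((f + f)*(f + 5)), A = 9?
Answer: 62053851/1474 ≈ 42099.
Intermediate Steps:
N(f) = -5 + f² + 10*f + 16*f*(5 + f) (N(f) = -5 + ((f² + 10*f) + 8*((f + f)*(f + 5))) = -5 + ((f² + 10*f) + 8*((2*f)*(5 + f))) = -5 + ((f² + 10*f) + 8*(2*f*(5 + f))) = -5 + ((f² + 10*f) + 16*f*(5 + f)) = -5 + (f² + 10*f + 16*f*(5 + f)) = -5 + f² + 10*f + 16*f*(5 + f))
N(8)*((-63/(-67) + A/22) + 22) = (-5 + 17*8² + 90*8)*((-63/(-67) + 9/22) + 22) = (-5 + 17*64 + 720)*((-63*(-1/67) + 9*(1/22)) + 22) = (-5 + 1088 + 720)*((63/67 + 9/22) + 22) = 1803*(1989/1474 + 22) = 1803*(34417/1474) = 62053851/1474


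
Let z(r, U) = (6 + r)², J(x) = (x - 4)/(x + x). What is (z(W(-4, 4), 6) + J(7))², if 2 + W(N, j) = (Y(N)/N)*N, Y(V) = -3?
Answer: 289/196 ≈ 1.4745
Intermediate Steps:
J(x) = (-4 + x)/(2*x) (J(x) = (-4 + x)/((2*x)) = (-4 + x)*(1/(2*x)) = (-4 + x)/(2*x))
W(N, j) = -5 (W(N, j) = -2 + (-3/N)*N = -2 - 3 = -5)
(z(W(-4, 4), 6) + J(7))² = ((6 - 5)² + (½)*(-4 + 7)/7)² = (1² + (½)*(⅐)*3)² = (1 + 3/14)² = (17/14)² = 289/196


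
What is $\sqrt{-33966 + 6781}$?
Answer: $i \sqrt{27185} \approx 164.88 i$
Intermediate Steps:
$\sqrt{-33966 + 6781} = \sqrt{-27185} = i \sqrt{27185}$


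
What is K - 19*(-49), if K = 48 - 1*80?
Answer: 899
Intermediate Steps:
K = -32 (K = 48 - 80 = -32)
K - 19*(-49) = -32 - 19*(-49) = -32 + 931 = 899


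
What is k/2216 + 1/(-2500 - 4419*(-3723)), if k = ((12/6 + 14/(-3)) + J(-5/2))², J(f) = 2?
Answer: 8588141/42812184294 ≈ 0.00020060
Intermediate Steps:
k = 4/9 (k = ((12/6 + 14/(-3)) + 2)² = ((12*(⅙) + 14*(-⅓)) + 2)² = ((2 - 14/3) + 2)² = (-8/3 + 2)² = (-⅔)² = 4/9 ≈ 0.44444)
k/2216 + 1/(-2500 - 4419*(-3723)) = (4/9)/2216 + 1/(-2500 - 4419*(-3723)) = (4/9)*(1/2216) - 1/3723/(-6919) = 1/4986 - 1/6919*(-1/3723) = 1/4986 + 1/25759437 = 8588141/42812184294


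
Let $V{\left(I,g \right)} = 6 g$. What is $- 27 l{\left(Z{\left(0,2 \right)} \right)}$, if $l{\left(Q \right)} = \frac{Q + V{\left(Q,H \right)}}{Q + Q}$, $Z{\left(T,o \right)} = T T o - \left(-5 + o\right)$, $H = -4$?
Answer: $\frac{189}{2} \approx 94.5$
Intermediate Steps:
$Z{\left(T,o \right)} = 5 - o + o T^{2}$ ($Z{\left(T,o \right)} = T^{2} o - \left(-5 + o\right) = o T^{2} - \left(-5 + o\right) = 5 - o + o T^{2}$)
$l{\left(Q \right)} = \frac{-24 + Q}{2 Q}$ ($l{\left(Q \right)} = \frac{Q + 6 \left(-4\right)}{Q + Q} = \frac{Q - 24}{2 Q} = \left(-24 + Q\right) \frac{1}{2 Q} = \frac{-24 + Q}{2 Q}$)
$- 27 l{\left(Z{\left(0,2 \right)} \right)} = - 27 \frac{-24 + \left(5 - 2 + 2 \cdot 0^{2}\right)}{2 \left(5 - 2 + 2 \cdot 0^{2}\right)} = - 27 \frac{-24 + \left(5 - 2 + 2 \cdot 0\right)}{2 \left(5 - 2 + 2 \cdot 0\right)} = - 27 \frac{-24 + \left(5 - 2 + 0\right)}{2 \left(5 - 2 + 0\right)} = - 27 \frac{-24 + 3}{2 \cdot 3} = - 27 \cdot \frac{1}{2} \cdot \frac{1}{3} \left(-21\right) = \left(-27\right) \left(- \frac{7}{2}\right) = \frac{189}{2}$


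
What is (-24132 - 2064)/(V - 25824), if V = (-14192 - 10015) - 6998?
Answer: 26196/57029 ≈ 0.45935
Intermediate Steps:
V = -31205 (V = -24207 - 6998 = -31205)
(-24132 - 2064)/(V - 25824) = (-24132 - 2064)/(-31205 - 25824) = -26196/(-57029) = -26196*(-1/57029) = 26196/57029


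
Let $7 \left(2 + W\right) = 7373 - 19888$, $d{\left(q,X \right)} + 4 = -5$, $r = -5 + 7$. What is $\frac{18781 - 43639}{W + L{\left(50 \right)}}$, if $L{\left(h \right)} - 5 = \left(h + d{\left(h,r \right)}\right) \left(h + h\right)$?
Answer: $- \frac{29001}{2701} \approx -10.737$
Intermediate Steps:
$r = 2$
$d{\left(q,X \right)} = -9$ ($d{\left(q,X \right)} = -4 - 5 = -9$)
$L{\left(h \right)} = 5 + 2 h \left(-9 + h\right)$ ($L{\left(h \right)} = 5 + \left(h - 9\right) \left(h + h\right) = 5 + \left(-9 + h\right) 2 h = 5 + 2 h \left(-9 + h\right)$)
$W = - \frac{12529}{7}$ ($W = -2 + \frac{7373 - 19888}{7} = -2 + \frac{1}{7} \left(-12515\right) = -2 - \frac{12515}{7} = - \frac{12529}{7} \approx -1789.9$)
$\frac{18781 - 43639}{W + L{\left(50 \right)}} = \frac{18781 - 43639}{- \frac{12529}{7} + \left(5 - 900 + 2 \cdot 50^{2}\right)} = - \frac{24858}{- \frac{12529}{7} + \left(5 - 900 + 2 \cdot 2500\right)} = - \frac{24858}{- \frac{12529}{7} + \left(5 - 900 + 5000\right)} = - \frac{24858}{- \frac{12529}{7} + 4105} = - \frac{24858}{\frac{16206}{7}} = \left(-24858\right) \frac{7}{16206} = - \frac{29001}{2701}$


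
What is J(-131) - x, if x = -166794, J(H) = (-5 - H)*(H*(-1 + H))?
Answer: 2345586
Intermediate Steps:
J(H) = H*(-1 + H)*(-5 - H)
J(-131) - x = -131*(5 - 1*(-131)² - 4*(-131)) - 1*(-166794) = -131*(5 - 1*17161 + 524) + 166794 = -131*(5 - 17161 + 524) + 166794 = -131*(-16632) + 166794 = 2178792 + 166794 = 2345586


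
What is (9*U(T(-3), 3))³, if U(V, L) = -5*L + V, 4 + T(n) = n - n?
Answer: -5000211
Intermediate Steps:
T(n) = -4 (T(n) = -4 + (n - n) = -4 + 0 = -4)
U(V, L) = V - 5*L
(9*U(T(-3), 3))³ = (9*(-4 - 5*3))³ = (9*(-4 - 15))³ = (9*(-19))³ = (-171)³ = -5000211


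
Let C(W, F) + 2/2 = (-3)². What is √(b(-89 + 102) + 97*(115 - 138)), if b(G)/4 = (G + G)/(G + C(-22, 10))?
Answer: I*√981687/21 ≈ 47.181*I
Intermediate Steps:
C(W, F) = 8 (C(W, F) = -1 + (-3)² = -1 + 9 = 8)
b(G) = 8*G/(8 + G) (b(G) = 4*((G + G)/(G + 8)) = 4*((2*G)/(8 + G)) = 4*(2*G/(8 + G)) = 8*G/(8 + G))
√(b(-89 + 102) + 97*(115 - 138)) = √(8*(-89 + 102)/(8 + (-89 + 102)) + 97*(115 - 138)) = √(8*13/(8 + 13) + 97*(-23)) = √(8*13/21 - 2231) = √(8*13*(1/21) - 2231) = √(104/21 - 2231) = √(-46747/21) = I*√981687/21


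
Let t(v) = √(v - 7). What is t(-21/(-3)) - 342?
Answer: -342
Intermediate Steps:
t(v) = √(-7 + v)
t(-21/(-3)) - 342 = √(-7 - 21/(-3)) - 342 = √(-7 - 21*(-⅓)) - 342 = √(-7 + 7) - 342 = √0 - 342 = 0 - 342 = -342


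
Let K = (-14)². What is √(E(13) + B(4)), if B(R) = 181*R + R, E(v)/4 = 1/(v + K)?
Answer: 2*√7950151/209 ≈ 26.982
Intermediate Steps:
K = 196
E(v) = 4/(196 + v) (E(v) = 4/(v + 196) = 4/(196 + v))
B(R) = 182*R
√(E(13) + B(4)) = √(4/(196 + 13) + 182*4) = √(4/209 + 728) = √(152156/209) = 2*√7950151/209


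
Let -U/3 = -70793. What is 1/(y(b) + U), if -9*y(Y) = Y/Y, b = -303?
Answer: 9/1911410 ≈ 4.7086e-6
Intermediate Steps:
U = 212379 (U = -3*(-70793) = 212379)
y(Y) = -⅑ (y(Y) = -Y/(9*Y) = -⅑*1 = -⅑)
1/(y(b) + U) = 1/(-⅑ + 212379) = 1/(1911410/9) = 9/1911410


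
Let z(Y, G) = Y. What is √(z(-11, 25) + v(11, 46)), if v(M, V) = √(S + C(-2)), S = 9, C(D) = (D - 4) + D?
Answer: I*√10 ≈ 3.1623*I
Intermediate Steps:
C(D) = -4 + 2*D (C(D) = (-4 + D) + D = -4 + 2*D)
v(M, V) = 1 (v(M, V) = √(9 + (-4 + 2*(-2))) = √(9 + (-4 - 4)) = √(9 - 8) = √1 = 1)
√(z(-11, 25) + v(11, 46)) = √(-11 + 1) = √(-10) = I*√10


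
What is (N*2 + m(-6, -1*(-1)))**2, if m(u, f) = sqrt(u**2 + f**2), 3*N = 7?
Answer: 529/9 + 28*sqrt(37)/3 ≈ 115.55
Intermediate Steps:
N = 7/3 (N = (1/3)*7 = 7/3 ≈ 2.3333)
m(u, f) = sqrt(f**2 + u**2)
(N*2 + m(-6, -1*(-1)))**2 = ((7/3)*2 + sqrt((-1*(-1))**2 + (-6)**2))**2 = (14/3 + sqrt(1**2 + 36))**2 = (14/3 + sqrt(1 + 36))**2 = (14/3 + sqrt(37))**2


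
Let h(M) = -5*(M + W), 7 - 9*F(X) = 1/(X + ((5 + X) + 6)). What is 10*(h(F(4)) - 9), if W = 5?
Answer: -21580/57 ≈ -378.60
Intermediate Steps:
F(X) = 7/9 - 1/(9*(11 + 2*X)) (F(X) = 7/9 - 1/(9*(X + ((5 + X) + 6))) = 7/9 - 1/(9*(X + (11 + X))) = 7/9 - 1/(9*(11 + 2*X)))
h(M) = -25 - 5*M (h(M) = -5*(M + 5) = -5*(5 + M) = -25 - 5*M)
10*(h(F(4)) - 9) = 10*((-25 - 10*(38 + 7*4)/(9*(11 + 2*4))) - 9) = 10*((-25 - 10*(38 + 28)/(9*(11 + 8))) - 9) = 10*((-25 - 10*66/(9*19)) - 9) = 10*((-25 - 5*44/57) - 9) = 10*((-25 - 220/57) - 9) = 10*(-1645/57 - 9) = 10*(-2158/57) = -21580/57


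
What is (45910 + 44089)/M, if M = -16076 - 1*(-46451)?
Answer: 89999/30375 ≈ 2.9629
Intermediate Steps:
M = 30375 (M = -16076 + 46451 = 30375)
(45910 + 44089)/M = (45910 + 44089)/30375 = 89999*(1/30375) = 89999/30375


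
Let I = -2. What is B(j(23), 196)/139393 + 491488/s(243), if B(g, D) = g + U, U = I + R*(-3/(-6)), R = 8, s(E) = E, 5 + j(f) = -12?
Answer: 68509983139/33872499 ≈ 2022.6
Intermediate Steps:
j(f) = -17 (j(f) = -5 - 12 = -17)
U = 2 (U = -2 + 8*(-3/(-6)) = -2 + 8*(-3*(-⅙)) = -2 + 8*(½) = -2 + 4 = 2)
B(g, D) = 2 + g (B(g, D) = g + 2 = 2 + g)
B(j(23), 196)/139393 + 491488/s(243) = (2 - 17)/139393 + 491488/243 = -15*1/139393 + 491488*(1/243) = -15/139393 + 491488/243 = 68509983139/33872499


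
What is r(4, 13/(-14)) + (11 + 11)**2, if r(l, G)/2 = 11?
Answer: 506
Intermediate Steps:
r(l, G) = 22 (r(l, G) = 2*11 = 22)
r(4, 13/(-14)) + (11 + 11)**2 = 22 + (11 + 11)**2 = 22 + 22**2 = 22 + 484 = 506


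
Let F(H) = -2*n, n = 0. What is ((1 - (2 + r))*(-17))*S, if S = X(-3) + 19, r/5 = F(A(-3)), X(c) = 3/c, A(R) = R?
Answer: 306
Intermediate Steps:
F(H) = 0 (F(H) = -2*0 = 0)
r = 0 (r = 5*0 = 0)
S = 18 (S = 3/(-3) + 19 = 3*(-1/3) + 19 = -1 + 19 = 18)
((1 - (2 + r))*(-17))*S = ((1 - (2 + 0))*(-17))*18 = ((1 - 1*2)*(-17))*18 = ((1 - 2)*(-17))*18 = -1*(-17)*18 = 17*18 = 306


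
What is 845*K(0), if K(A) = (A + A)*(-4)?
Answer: 0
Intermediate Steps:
K(A) = -8*A (K(A) = (2*A)*(-4) = -8*A)
845*K(0) = 845*(-8*0) = 845*0 = 0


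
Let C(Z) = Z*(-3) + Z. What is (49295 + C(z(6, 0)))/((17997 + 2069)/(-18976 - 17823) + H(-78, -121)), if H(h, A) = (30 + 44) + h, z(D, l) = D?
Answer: -1813565117/167262 ≈ -10843.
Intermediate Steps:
H(h, A) = 74 + h
C(Z) = -2*Z (C(Z) = -3*Z + Z = -2*Z)
(49295 + C(z(6, 0)))/((17997 + 2069)/(-18976 - 17823) + H(-78, -121)) = (49295 - 2*6)/((17997 + 2069)/(-18976 - 17823) + (74 - 78)) = (49295 - 12)/(20066/(-36799) - 4) = 49283/(20066*(-1/36799) - 4) = 49283/(-20066/36799 - 4) = 49283/(-167262/36799) = 49283*(-36799/167262) = -1813565117/167262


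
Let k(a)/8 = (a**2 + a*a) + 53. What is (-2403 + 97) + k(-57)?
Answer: 50102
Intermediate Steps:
k(a) = 424 + 16*a**2 (k(a) = 8*((a**2 + a*a) + 53) = 8*((a**2 + a**2) + 53) = 8*(2*a**2 + 53) = 8*(53 + 2*a**2) = 424 + 16*a**2)
(-2403 + 97) + k(-57) = (-2403 + 97) + (424 + 16*(-57)**2) = -2306 + (424 + 16*3249) = -2306 + (424 + 51984) = -2306 + 52408 = 50102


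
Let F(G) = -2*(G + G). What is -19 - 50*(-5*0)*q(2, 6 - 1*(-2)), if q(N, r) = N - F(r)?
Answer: -19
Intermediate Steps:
F(G) = -4*G
q(N, r) = N + 4*r (q(N, r) = N - (-4)*r = N + 4*r)
-19 - 50*(-5*0)*q(2, 6 - 1*(-2)) = -19 - 50*(-5*0)*(2 + 4*(6 - 1*(-2))) = -19 - 0*(2 + 4*(6 + 2)) = -19 - 0*(2 + 4*8) = -19 - 0*(2 + 32) = -19 - 0*34 = -19 - 50*0 = -19 + 0 = -19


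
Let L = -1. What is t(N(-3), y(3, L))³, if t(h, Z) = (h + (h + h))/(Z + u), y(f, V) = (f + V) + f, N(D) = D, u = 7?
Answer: -27/64 ≈ -0.42188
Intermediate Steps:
y(f, V) = V + 2*f (y(f, V) = (V + f) + f = V + 2*f)
t(h, Z) = 3*h/(7 + Z) (t(h, Z) = (h + (h + h))/(Z + 7) = (h + 2*h)/(7 + Z) = (3*h)/(7 + Z) = 3*h/(7 + Z))
t(N(-3), y(3, L))³ = (3*(-3)/(7 + (-1 + 2*3)))³ = (3*(-3)/(7 + (-1 + 6)))³ = (3*(-3)/(7 + 5))³ = (3*(-3)/12)³ = (3*(-3)*(1/12))³ = (-¾)³ = -27/64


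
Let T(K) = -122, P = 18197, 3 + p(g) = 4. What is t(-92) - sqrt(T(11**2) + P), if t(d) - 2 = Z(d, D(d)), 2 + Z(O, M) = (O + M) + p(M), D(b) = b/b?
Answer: -90 - 5*sqrt(723) ≈ -224.44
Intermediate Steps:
p(g) = 1 (p(g) = -3 + 4 = 1)
D(b) = 1
Z(O, M) = -1 + M + O (Z(O, M) = -2 + ((O + M) + 1) = -2 + ((M + O) + 1) = -2 + (1 + M + O) = -1 + M + O)
t(d) = 2 + d (t(d) = 2 + (-1 + 1 + d) = 2 + d)
t(-92) - sqrt(T(11**2) + P) = (2 - 92) - sqrt(-122 + 18197) = -90 - sqrt(18075) = -90 - 5*sqrt(723)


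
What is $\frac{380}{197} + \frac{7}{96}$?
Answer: $\frac{37859}{18912} \approx 2.0019$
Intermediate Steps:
$\frac{380}{197} + \frac{7}{96} = \frac{37859}{18912}$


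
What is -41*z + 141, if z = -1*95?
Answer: 4036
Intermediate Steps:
z = -95
-41*z + 141 = -41*(-95) + 141 = 3895 + 141 = 4036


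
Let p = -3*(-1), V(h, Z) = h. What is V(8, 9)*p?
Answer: 24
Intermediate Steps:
p = 3
V(8, 9)*p = 8*3 = 24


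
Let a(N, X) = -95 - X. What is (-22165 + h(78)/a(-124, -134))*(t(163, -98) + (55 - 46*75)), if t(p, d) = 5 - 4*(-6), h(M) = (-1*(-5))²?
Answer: 969868020/13 ≈ 7.4605e+7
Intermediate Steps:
h(M) = 25 (h(M) = 5² = 25)
t(p, d) = 29 (t(p, d) = 5 + 24 = 29)
(-22165 + h(78)/a(-124, -134))*(t(163, -98) + (55 - 46*75)) = (-22165 + 25/(-95 - 1*(-134)))*(29 + (55 - 46*75)) = (-22165 + 25/(-95 + 134))*(29 + (55 - 3450)) = (-22165 + 25/39)*(29 - 3395) = (-22165 + 25*(1/39))*(-3366) = (-22165 + 25/39)*(-3366) = -864410/39*(-3366) = 969868020/13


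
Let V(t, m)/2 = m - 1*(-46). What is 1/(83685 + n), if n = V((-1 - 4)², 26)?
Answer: 1/83829 ≈ 1.1929e-5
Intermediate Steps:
V(t, m) = 92 + 2*m (V(t, m) = 2*(m - 1*(-46)) = 2*(m + 46) = 2*(46 + m) = 92 + 2*m)
n = 144 (n = 92 + 2*26 = 92 + 52 = 144)
1/(83685 + n) = 1/(83685 + 144) = 1/83829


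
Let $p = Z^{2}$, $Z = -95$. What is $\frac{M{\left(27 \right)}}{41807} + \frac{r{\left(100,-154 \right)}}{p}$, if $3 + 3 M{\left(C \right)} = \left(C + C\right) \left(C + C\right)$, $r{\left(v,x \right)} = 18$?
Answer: $\frac{9515801}{377308175} \approx 0.02522$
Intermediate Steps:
$p = 9025$ ($p = \left(-95\right)^{2} = 9025$)
$M{\left(C \right)} = -1 + \frac{4 C^{2}}{3}$ ($M{\left(C \right)} = -1 + \frac{\left(C + C\right) \left(C + C\right)}{3} = -1 + \frac{2 C 2 C}{3} = -1 + \frac{4 C^{2}}{3}$)
$\frac{M{\left(27 \right)}}{41807} + \frac{r{\left(100,-154 \right)}}{p} = \frac{-1 + \frac{4 \cdot 27^{2}}{3}}{41807} + \frac{18}{9025} = \left(-1 + \frac{4}{3} \cdot 729\right) \frac{1}{41807} + 18 \cdot \frac{1}{9025} = \left(-1 + 972\right) \frac{1}{41807} + \frac{18}{9025} = 971 \cdot \frac{1}{41807} + \frac{18}{9025} = \frac{971}{41807} + \frac{18}{9025} = \frac{9515801}{377308175}$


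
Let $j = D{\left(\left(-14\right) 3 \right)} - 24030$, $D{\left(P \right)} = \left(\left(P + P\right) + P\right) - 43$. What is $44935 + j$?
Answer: $20736$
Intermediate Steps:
$D{\left(P \right)} = -43 + 3 P$ ($D{\left(P \right)} = \left(2 P + P\right) - 43 = 3 P - 43 = -43 + 3 P$)
$j = -24199$ ($j = \left(-43 + 3 \left(\left(-14\right) 3\right)\right) - 24030 = \left(-43 + 3 \left(-42\right)\right) - 24030 = \left(-43 - 126\right) - 24030 = -169 - 24030 = -24199$)
$44935 + j = 44935 - 24199 = 20736$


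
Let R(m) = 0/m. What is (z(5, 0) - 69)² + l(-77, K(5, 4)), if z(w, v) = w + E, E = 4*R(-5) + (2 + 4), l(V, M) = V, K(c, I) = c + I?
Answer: 3287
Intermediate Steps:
K(c, I) = I + c
R(m) = 0
E = 6 (E = 4*0 + (2 + 4) = 0 + 6 = 6)
z(w, v) = 6 + w (z(w, v) = w + 6 = 6 + w)
(z(5, 0) - 69)² + l(-77, K(5, 4)) = ((6 + 5) - 69)² - 77 = (11 - 69)² - 77 = (-58)² - 77 = 3364 - 77 = 3287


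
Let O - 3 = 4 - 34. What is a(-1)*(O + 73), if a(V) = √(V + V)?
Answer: 46*I*√2 ≈ 65.054*I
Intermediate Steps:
O = -27 (O = 3 + (4 - 34) = 3 - 30 = -27)
a(V) = √2*√V (a(V) = √(2*V) = √2*√V)
a(-1)*(O + 73) = (√2*√(-1))*(-27 + 73) = (√2*I)*46 = (I*√2)*46 = 46*I*√2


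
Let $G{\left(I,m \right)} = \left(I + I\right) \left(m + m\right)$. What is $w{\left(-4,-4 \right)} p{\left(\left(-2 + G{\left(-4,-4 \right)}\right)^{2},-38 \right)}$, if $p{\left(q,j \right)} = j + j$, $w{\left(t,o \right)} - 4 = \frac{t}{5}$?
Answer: $- \frac{1216}{5} \approx -243.2$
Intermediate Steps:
$G{\left(I,m \right)} = 4 I m$ ($G{\left(I,m \right)} = 2 I 2 m = 4 I m$)
$w{\left(t,o \right)} = 4 + \frac{t}{5}$
$p{\left(q,j \right)} = 2 j$
$w{\left(-4,-4 \right)} p{\left(\left(-2 + G{\left(-4,-4 \right)}\right)^{2},-38 \right)} = \left(4 + \frac{1}{5} \left(-4\right)\right) 2 \left(-38\right) = \left(4 - \frac{4}{5}\right) \left(-76\right) = \frac{16}{5} \left(-76\right) = - \frac{1216}{5}$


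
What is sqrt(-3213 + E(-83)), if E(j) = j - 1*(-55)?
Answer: I*sqrt(3241) ≈ 56.93*I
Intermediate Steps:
E(j) = 55 + j (E(j) = j + 55 = 55 + j)
sqrt(-3213 + E(-83)) = sqrt(-3213 + (55 - 83)) = sqrt(-3213 - 28) = sqrt(-3241) = I*sqrt(3241)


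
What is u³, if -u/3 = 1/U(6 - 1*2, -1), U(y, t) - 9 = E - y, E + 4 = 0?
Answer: -27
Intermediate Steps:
E = -4 (E = -4 + 0 = -4)
U(y, t) = 5 - y (U(y, t) = 9 + (-4 - y) = 5 - y)
u = -3 (u = -3/(5 - (6 - 1*2)) = -3/(5 - (6 - 2)) = -3/(5 - 1*4) = -3/(5 - 4) = -3/1 = -3*1 = -3)
u³ = (-3)³ = -27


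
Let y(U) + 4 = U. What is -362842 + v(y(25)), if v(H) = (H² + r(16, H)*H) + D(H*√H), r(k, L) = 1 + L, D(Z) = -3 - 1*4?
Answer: -361946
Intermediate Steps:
D(Z) = -7 (D(Z) = -3 - 4 = -7)
y(U) = -4 + U
v(H) = -7 + H² + H*(1 + H) (v(H) = (H² + (1 + H)*H) - 7 = (H² + H*(1 + H)) - 7 = -7 + H² + H*(1 + H))
-362842 + v(y(25)) = -362842 + (-7 + (-4 + 25) + 2*(-4 + 25)²) = -362842 + (-7 + 21 + 2*21²) = -362842 + (-7 + 21 + 2*441) = -362842 + (-7 + 21 + 882) = -362842 + 896 = -361946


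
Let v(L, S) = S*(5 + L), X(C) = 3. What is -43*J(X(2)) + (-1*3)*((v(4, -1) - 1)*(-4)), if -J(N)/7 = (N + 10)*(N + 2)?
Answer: 19445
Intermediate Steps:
J(N) = -7*(2 + N)*(10 + N) (J(N) = -7*(N + 10)*(N + 2) = -7*(10 + N)*(2 + N) = -7*(2 + N)*(10 + N))
-43*J(X(2)) + (-1*3)*((v(4, -1) - 1)*(-4)) = -43*(-140 - 84*3 - 7*3²) + (-1*3)*((-(5 + 4) - 1)*(-4)) = -43*(-140 - 252 - 7*9) - 3*(-1*9 - 1)*(-4) = -43*(-140 - 252 - 63) - 3*(-9 - 1)*(-4) = -43*(-455) - (-30)*(-4) = 19565 - 3*40 = 19565 - 120 = 19445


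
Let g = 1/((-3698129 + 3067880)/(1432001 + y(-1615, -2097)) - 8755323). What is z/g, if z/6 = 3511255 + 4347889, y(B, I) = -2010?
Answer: -590380487452450771488/1429991 ≈ -4.1286e+14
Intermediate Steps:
z = 47154864 (z = 6*(3511255 + 4347889) = 6*7859144 = 47154864)
g = -1429991/12520033722342 (g = 1/((-3698129 + 3067880)/(1432001 - 2010) - 8755323) = 1/(-630249/1429991 - 8755323) = 1/(-12520033722342/1429991) = -1429991/12520033722342 ≈ -1.1422e-7)
z/g = 47154864/(-1429991/12520033722342) = 47154864*(-12520033722342/1429991) = -590380487452450771488/1429991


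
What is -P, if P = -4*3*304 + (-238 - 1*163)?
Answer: 4049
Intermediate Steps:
P = -4049 (P = -12*304 + (-238 - 163) = -3648 - 401 = -4049)
-P = -1*(-4049) = 4049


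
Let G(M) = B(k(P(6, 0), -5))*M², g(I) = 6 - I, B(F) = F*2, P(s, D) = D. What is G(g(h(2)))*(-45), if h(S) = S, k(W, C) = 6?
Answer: -8640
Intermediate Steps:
B(F) = 2*F
G(M) = 12*M² (G(M) = (2*6)*M² = 12*M²)
G(g(h(2)))*(-45) = (12*(6 - 1*2)²)*(-45) = (12*(6 - 2)²)*(-45) = (12*4²)*(-45) = (12*16)*(-45) = 192*(-45) = -8640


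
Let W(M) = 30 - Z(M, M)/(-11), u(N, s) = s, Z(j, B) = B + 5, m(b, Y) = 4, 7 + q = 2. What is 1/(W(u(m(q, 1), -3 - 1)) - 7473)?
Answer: -11/81872 ≈ -0.00013436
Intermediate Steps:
q = -5 (q = -7 + 2 = -5)
Z(j, B) = 5 + B
W(M) = 335/11 + M/11 (W(M) = 30 - (5 + M)/(-11) = 30 - (5 + M)*(-1)/11 = 30 - (-5/11 - M/11) = 30 + (5/11 + M/11) = 335/11 + M/11)
1/(W(u(m(q, 1), -3 - 1)) - 7473) = 1/((335/11 + (-3 - 1)/11) - 7473) = 1/((335/11 + (1/11)*(-4)) - 7473) = 1/((335/11 - 4/11) - 7473) = 1/(331/11 - 7473) = 1/(-81872/11) = -11/81872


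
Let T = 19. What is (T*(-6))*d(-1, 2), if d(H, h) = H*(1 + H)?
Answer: 0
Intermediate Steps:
(T*(-6))*d(-1, 2) = (19*(-6))*(-(1 - 1)) = -(-114)*0 = -114*0 = 0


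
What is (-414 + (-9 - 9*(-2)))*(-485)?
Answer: 196425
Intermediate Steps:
(-414 + (-9 - 9*(-2)))*(-485) = (-414 + (-9 + 18))*(-485) = (-414 + 9)*(-485) = -405*(-485) = 196425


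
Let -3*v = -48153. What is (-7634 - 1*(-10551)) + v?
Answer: 18968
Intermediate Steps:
v = 16051 (v = -1/3*(-48153) = 16051)
(-7634 - 1*(-10551)) + v = (-7634 - 1*(-10551)) + 16051 = (-7634 + 10551) + 16051 = 2917 + 16051 = 18968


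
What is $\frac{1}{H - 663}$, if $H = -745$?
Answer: $- \frac{1}{1408} \approx -0.00071023$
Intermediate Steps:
$\frac{1}{H - 663} = \frac{1}{-745 - 663} = \frac{1}{-1408} = - \frac{1}{1408}$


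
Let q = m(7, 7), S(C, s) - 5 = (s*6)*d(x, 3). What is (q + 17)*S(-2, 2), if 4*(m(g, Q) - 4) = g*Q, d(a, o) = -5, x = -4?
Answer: -7315/4 ≈ -1828.8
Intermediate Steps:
m(g, Q) = 4 + Q*g/4 (m(g, Q) = 4 + (g*Q)/4 = 4 + (Q*g)/4 = 4 + Q*g/4)
S(C, s) = 5 - 30*s (S(C, s) = 5 + (s*6)*(-5) = 5 + (6*s)*(-5) = 5 - 30*s)
q = 65/4 (q = 4 + (¼)*7*7 = 4 + 49/4 = 65/4 ≈ 16.250)
(q + 17)*S(-2, 2) = (65/4 + 17)*(5 - 30*2) = 133*(5 - 60)/4 = (133/4)*(-55) = -7315/4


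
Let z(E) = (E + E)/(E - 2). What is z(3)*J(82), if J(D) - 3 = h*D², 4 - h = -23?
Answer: 1089306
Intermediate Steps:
h = 27 (h = 4 - 1*(-23) = 4 + 23 = 27)
J(D) = 3 + 27*D²
z(E) = 2*E/(-2 + E) (z(E) = (2*E)/(-2 + E) = 2*E/(-2 + E))
z(3)*J(82) = (2*3/(-2 + 3))*(3 + 27*82²) = (2*3/1)*(3 + 27*6724) = (2*3*1)*(3 + 181548) = 6*181551 = 1089306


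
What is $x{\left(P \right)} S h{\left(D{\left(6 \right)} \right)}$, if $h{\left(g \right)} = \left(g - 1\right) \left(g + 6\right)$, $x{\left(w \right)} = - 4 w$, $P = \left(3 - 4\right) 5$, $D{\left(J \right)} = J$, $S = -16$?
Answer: $-19200$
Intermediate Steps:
$P = -5$ ($P = \left(-1\right) 5 = -5$)
$h{\left(g \right)} = \left(-1 + g\right) \left(6 + g\right)$
$x{\left(P \right)} S h{\left(D{\left(6 \right)} \right)} = \left(-4\right) \left(-5\right) \left(-16\right) \left(-6 + 6^{2} + 5 \cdot 6\right) = 20 \left(-16\right) \left(-6 + 36 + 30\right) = \left(-320\right) 60 = -19200$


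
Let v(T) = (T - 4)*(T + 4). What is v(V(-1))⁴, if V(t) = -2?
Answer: 20736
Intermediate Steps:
v(T) = (-4 + T)*(4 + T)
v(V(-1))⁴ = (-16 + (-2)²)⁴ = (-16 + 4)⁴ = (-12)⁴ = 20736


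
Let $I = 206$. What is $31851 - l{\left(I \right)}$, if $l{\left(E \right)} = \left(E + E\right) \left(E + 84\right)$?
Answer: $-87629$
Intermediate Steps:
$l{\left(E \right)} = 2 E \left(84 + E\right)$
$31851 - l{\left(I \right)} = 31851 - 2 \cdot 206 \left(84 + 206\right) = 31851 - 2 \cdot 206 \cdot 290 = 31851 - 119480 = -87629$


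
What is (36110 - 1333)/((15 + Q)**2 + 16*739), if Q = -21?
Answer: 34777/11860 ≈ 2.9323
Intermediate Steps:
(36110 - 1333)/((15 + Q)**2 + 16*739) = (36110 - 1333)/((15 - 21)**2 + 16*739) = 34777/((-6)**2 + 11824) = 34777/(36 + 11824) = 34777/11860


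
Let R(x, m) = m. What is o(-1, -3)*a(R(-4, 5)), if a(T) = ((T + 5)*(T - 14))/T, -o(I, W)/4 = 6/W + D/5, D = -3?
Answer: -936/5 ≈ -187.20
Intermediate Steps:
o(I, W) = 12/5 - 24/W (o(I, W) = -4*(6/W - 3/5) = -4*(-3/5 + 6/W) = 12/5 - 24/W)
a(T) = (-14 + T)*(5 + T)/T (a(T) = ((5 + T)*(-14 + T))/T = ((-14 + T)*(5 + T))/T = (-14 + T)*(5 + T)/T)
o(-1, -3)*a(R(-4, 5)) = (12/5 - 24/(-3))*(-9 + 5 - 70/5) = (12/5 - 24*(-1/3))*(-9 + 5 - 70*1/5) = (12/5 + 8)*(-9 + 5 - 14) = (52/5)*(-18) = -936/5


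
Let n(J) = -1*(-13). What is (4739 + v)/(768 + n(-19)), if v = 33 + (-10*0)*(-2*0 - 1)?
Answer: 4772/781 ≈ 6.1101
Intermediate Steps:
n(J) = 13
v = 33 (v = 33 + (-2*0)*(0 - 1) = 33 + 0*(-1) = 33 + 0 = 33)
(4739 + v)/(768 + n(-19)) = (4739 + 33)/(768 + 13) = 4772/781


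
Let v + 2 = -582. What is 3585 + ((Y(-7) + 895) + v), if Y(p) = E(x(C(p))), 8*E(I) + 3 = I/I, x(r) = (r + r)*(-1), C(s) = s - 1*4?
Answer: 15583/4 ≈ 3895.8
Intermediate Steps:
v = -584 (v = -2 - 582 = -584)
C(s) = -4 + s (C(s) = s - 4 = -4 + s)
x(r) = -2*r (x(r) = (2*r)*(-1) = -2*r)
E(I) = -¼ (E(I) = -3/8 + (I/I)/8 = -3/8 + (⅛)*1 = -3/8 + ⅛ = -¼)
Y(p) = -¼
3585 + ((Y(-7) + 895) + v) = 3585 + ((-¼ + 895) - 584) = 3585 + (3579/4 - 584) = 3585 + 1243/4 = 15583/4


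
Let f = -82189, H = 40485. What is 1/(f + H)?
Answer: -1/41704 ≈ -2.3979e-5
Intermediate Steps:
1/(f + H) = 1/(-82189 + 40485) = 1/(-41704) = -1/41704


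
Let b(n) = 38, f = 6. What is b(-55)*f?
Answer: 228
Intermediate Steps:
b(-55)*f = 38*6 = 228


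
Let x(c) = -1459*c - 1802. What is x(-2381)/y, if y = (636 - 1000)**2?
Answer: 496011/18928 ≈ 26.205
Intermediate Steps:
y = 132496 (y = (-364)**2 = 132496)
x(c) = -1802 - 1459*c
x(-2381)/y = (-1802 - 1459*(-2381))/132496 = (-1802 + 3473879)*(1/132496) = 3472077*(1/132496) = 496011/18928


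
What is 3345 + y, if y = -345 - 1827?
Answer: 1173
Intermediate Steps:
y = -2172
3345 + y = 3345 - 2172 = 1173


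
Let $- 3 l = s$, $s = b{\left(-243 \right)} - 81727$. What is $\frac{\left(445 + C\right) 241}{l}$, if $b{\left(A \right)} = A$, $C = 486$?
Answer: $\frac{96159}{11710} \approx 8.2117$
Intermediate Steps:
$s = -81970$ ($s = -243 - 81727 = -81970$)
$l = \frac{81970}{3}$ ($l = \left(- \frac{1}{3}\right) \left(-81970\right) = \frac{81970}{3} \approx 27323.0$)
$\frac{\left(445 + C\right) 241}{l} = \frac{\left(445 + 486\right) 241}{\frac{81970}{3}} = 931 \cdot 241 \cdot \frac{3}{81970} = 224371 \cdot \frac{3}{81970} = \frac{96159}{11710}$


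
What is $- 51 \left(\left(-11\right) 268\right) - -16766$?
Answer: $167114$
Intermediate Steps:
$- 51 \left(\left(-11\right) 268\right) - -16766 = \left(-51\right) \left(-2948\right) + 16766 = 150348 + 16766 = 167114$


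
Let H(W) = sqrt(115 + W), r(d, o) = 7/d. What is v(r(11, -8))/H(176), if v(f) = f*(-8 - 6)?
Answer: -98*sqrt(291)/3201 ≈ -0.52226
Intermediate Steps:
v(f) = -14*f (v(f) = f*(-14) = -14*f)
v(r(11, -8))/H(176) = (-98/11)/(sqrt(115 + 176)) = (-98/11)/(sqrt(291)) = (-14*7/11)*(sqrt(291)/291) = -98*sqrt(291)/3201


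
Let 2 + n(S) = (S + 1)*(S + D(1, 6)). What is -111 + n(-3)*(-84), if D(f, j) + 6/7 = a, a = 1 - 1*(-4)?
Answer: 249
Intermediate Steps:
a = 5 (a = 1 + 4 = 5)
D(f, j) = 29/7 (D(f, j) = -6/7 + 5 = 29/7)
n(S) = -2 + (1 + S)*(29/7 + S) (n(S) = -2 + (S + 1)*(S + 29/7) = -2 + (1 + S)*(29/7 + S))
-111 + n(-3)*(-84) = -111 + (15/7 + (-3)² + (36/7)*(-3))*(-84) = -111 + (15/7 + 9 - 108/7)*(-84) = -111 - 30/7*(-84) = -111 + 360 = 249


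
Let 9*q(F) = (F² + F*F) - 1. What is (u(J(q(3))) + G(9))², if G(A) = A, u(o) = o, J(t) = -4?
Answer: 25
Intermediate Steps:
q(F) = -⅑ + 2*F²/9 (q(F) = ((F² + F*F) - 1)/9 = ((F² + F²) - 1)/9 = (2*F² - 1)/9 = (-1 + 2*F²)/9 = -⅑ + 2*F²/9)
(u(J(q(3))) + G(9))² = (-4 + 9)² = 5² = 25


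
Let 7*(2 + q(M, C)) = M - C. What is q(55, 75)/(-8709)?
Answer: 34/60963 ≈ 0.00055772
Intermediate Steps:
q(M, C) = -2 - C/7 + M/7 (q(M, C) = -2 + (M - C)/7 = -2 + (-C/7 + M/7) = -2 - C/7 + M/7)
q(55, 75)/(-8709) = (-2 - 1/7*75 + (1/7)*55)/(-8709) = (-2 - 75/7 + 55/7)*(-1/8709) = -34/7*(-1/8709) = 34/60963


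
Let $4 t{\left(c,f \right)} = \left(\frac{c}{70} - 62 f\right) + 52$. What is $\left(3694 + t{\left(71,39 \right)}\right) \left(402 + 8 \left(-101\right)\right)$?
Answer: $- \frac{25194359}{20} \approx -1.2597 \cdot 10^{6}$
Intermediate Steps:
$t{\left(c,f \right)} = 13 - \frac{31 f}{2} + \frac{c}{280}$ ($t{\left(c,f \right)} = \frac{\left(\frac{c}{70} - 62 f\right) + 52}{4} = \frac{\left(- 62 f + \frac{c}{70}\right) + 52}{4} = \frac{52 - 62 f + \frac{c}{70}}{4} = 13 - \frac{31 f}{2} + \frac{c}{280}$)
$\left(3694 + t{\left(71,39 \right)}\right) \left(402 + 8 \left(-101\right)\right) = \left(3694 + \left(13 - \frac{1209}{2} + \frac{1}{280} \cdot 71\right)\right) \left(402 + 8 \left(-101\right)\right) = \left(3694 + \left(13 - \frac{1209}{2} + \frac{71}{280}\right)\right) \left(402 - 808\right) = \left(3694 - \frac{165549}{280}\right) \left(-406\right) = \frac{868771}{280} \left(-406\right) = - \frac{25194359}{20}$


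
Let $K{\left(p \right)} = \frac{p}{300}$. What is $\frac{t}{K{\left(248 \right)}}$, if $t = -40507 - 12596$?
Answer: $- \frac{128475}{2} \approx -64238.0$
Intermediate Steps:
$t = -53103$
$K{\left(p \right)} = \frac{p}{300}$ ($K{\left(p \right)} = p \frac{1}{300} = \frac{p}{300}$)
$\frac{t}{K{\left(248 \right)}} = - \frac{53103}{\frac{1}{300} \cdot 248} = - \frac{53103}{\frac{62}{75}} = \left(-53103\right) \frac{75}{62} = - \frac{128475}{2}$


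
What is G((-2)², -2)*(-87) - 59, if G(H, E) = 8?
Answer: -755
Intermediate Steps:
G((-2)², -2)*(-87) - 59 = 8*(-87) - 59 = -696 - 59 = -755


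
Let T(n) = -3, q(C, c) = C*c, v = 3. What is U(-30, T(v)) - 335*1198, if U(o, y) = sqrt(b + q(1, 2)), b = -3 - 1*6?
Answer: -401330 + I*sqrt(7) ≈ -4.0133e+5 + 2.6458*I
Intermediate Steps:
b = -9 (b = -3 - 6 = -9)
U(o, y) = I*sqrt(7) (U(o, y) = sqrt(-9 + 1*2) = sqrt(-9 + 2) = sqrt(-7) = I*sqrt(7))
U(-30, T(v)) - 335*1198 = I*sqrt(7) - 335*1198 = I*sqrt(7) - 401330 = -401330 + I*sqrt(7)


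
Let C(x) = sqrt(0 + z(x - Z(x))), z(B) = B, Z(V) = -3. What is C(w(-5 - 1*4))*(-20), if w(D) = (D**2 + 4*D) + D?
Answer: -20*sqrt(39) ≈ -124.90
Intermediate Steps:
w(D) = D**2 + 5*D
C(x) = sqrt(3 + x) (C(x) = sqrt(0 + (x - 1*(-3))) = sqrt(0 + (x + 3)) = sqrt(0 + (3 + x)) = sqrt(3 + x))
C(w(-5 - 1*4))*(-20) = sqrt(3 + (-5 - 1*4)*(5 + (-5 - 1*4)))*(-20) = sqrt(3 + (-5 - 4)*(5 + (-5 - 4)))*(-20) = sqrt(3 - 9*(5 - 9))*(-20) = sqrt(3 - 9*(-4))*(-20) = sqrt(3 + 36)*(-20) = sqrt(39)*(-20) = -20*sqrt(39)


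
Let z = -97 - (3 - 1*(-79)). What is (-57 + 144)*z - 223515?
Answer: -239088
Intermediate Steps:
z = -179 (z = -97 - (3 + 79) = -97 - 1*82 = -97 - 82 = -179)
(-57 + 144)*z - 223515 = (-57 + 144)*(-179) - 223515 = 87*(-179) - 223515 = -15573 - 223515 = -239088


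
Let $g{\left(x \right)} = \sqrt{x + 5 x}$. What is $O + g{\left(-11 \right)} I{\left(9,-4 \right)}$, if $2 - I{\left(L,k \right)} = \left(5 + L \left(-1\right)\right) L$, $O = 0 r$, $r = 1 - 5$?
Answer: $38 i \sqrt{66} \approx 308.71 i$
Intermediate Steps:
$r = -4$
$O = 0$ ($O = 0 \left(-4\right) = 0$)
$g{\left(x \right)} = \sqrt{6} \sqrt{x}$ ($g{\left(x \right)} = \sqrt{6 x} = \sqrt{6} \sqrt{x}$)
$I{\left(L,k \right)} = 2 - L \left(5 - L\right)$ ($I{\left(L,k \right)} = 2 - \left(5 + L \left(-1\right)\right) L = 2 - \left(5 - L\right) L = 2 - L \left(5 - L\right)$)
$O + g{\left(-11 \right)} I{\left(9,-4 \right)} = 0 + \sqrt{6} \sqrt{-11} \left(2 + 9^{2} - 45\right) = 0 + \sqrt{6} i \sqrt{11} \left(2 + 81 - 45\right) = 0 + i \sqrt{66} \cdot 38 = 0 + 38 i \sqrt{66} = 38 i \sqrt{66}$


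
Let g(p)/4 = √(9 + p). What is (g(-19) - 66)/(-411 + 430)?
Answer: -66/19 + 4*I*√10/19 ≈ -3.4737 + 0.66574*I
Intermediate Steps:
g(p) = 4*√(9 + p)
(g(-19) - 66)/(-411 + 430) = (4*√(9 - 19) - 66)/(-411 + 430) = (4*√(-10) - 66)/19 = (4*(I*√10) - 66)*(1/19) = (4*I*√10 - 66)*(1/19) = (-66 + 4*I*√10)*(1/19) = -66/19 + 4*I*√10/19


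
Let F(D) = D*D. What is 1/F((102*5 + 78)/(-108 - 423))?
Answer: 31329/38416 ≈ 0.81552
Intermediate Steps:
F(D) = D²
1/F((102*5 + 78)/(-108 - 423)) = 1/(((102*5 + 78)/(-108 - 423))²) = 1/(((510 + 78)/(-531))²) = 1/((588*(-1/531))²) = 1/((-196/177)²) = 1/(38416/31329) = 31329/38416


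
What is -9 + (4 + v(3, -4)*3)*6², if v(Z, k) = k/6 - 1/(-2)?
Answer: 117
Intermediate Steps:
v(Z, k) = ½ + k/6 (v(Z, k) = k*(⅙) - 1*(-½) = k/6 + ½ = ½ + k/6)
-9 + (4 + v(3, -4)*3)*6² = -9 + (4 + (½ + (⅙)*(-4))*3)*6² = -9 + (4 + (½ - ⅔)*3)*36 = -9 + (4 - ⅙*3)*36 = -9 + (4 - ½)*36 = -9 + (7/2)*36 = -9 + 126 = 117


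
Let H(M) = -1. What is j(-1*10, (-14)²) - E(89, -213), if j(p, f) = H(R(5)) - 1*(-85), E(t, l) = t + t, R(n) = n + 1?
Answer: -94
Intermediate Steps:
R(n) = 1 + n
E(t, l) = 2*t
j(p, f) = 84 (j(p, f) = -1 - 1*(-85) = -1 + 85 = 84)
j(-1*10, (-14)²) - E(89, -213) = 84 - 2*89 = 84 - 1*178 = 84 - 178 = -94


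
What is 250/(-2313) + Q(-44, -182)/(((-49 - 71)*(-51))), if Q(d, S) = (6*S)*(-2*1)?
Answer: 48911/196605 ≈ 0.24878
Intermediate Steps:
Q(d, S) = -12*S (Q(d, S) = (6*S)*(-2) = -12*S)
250/(-2313) + Q(-44, -182)/(((-49 - 71)*(-51))) = 250/(-2313) + (-12*(-182))/(((-49 - 71)*(-51))) = 250*(-1/2313) + 2184/((-120*(-51))) = -250/2313 + 2184/6120 = -250/2313 + 2184*(1/6120) = -250/2313 + 91/255 = 48911/196605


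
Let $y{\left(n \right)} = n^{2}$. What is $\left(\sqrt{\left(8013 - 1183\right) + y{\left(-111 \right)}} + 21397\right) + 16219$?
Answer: $37616 + \sqrt{19151} \approx 37754.0$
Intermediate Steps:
$\left(\sqrt{\left(8013 - 1183\right) + y{\left(-111 \right)}} + 21397\right) + 16219 = \left(\sqrt{\left(8013 - 1183\right) + \left(-111\right)^{2}} + 21397\right) + 16219 = \left(\sqrt{6830 + 12321} + 21397\right) + 16219 = \left(\sqrt{19151} + 21397\right) + 16219 = \left(21397 + \sqrt{19151}\right) + 16219 = 37616 + \sqrt{19151}$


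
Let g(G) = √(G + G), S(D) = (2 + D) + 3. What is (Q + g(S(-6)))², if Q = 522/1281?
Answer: -334382/182329 + 348*I*√2/427 ≈ -1.8339 + 1.1526*I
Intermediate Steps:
Q = 174/427 (Q = 522*(1/1281) = 174/427 ≈ 0.40749)
S(D) = 5 + D
g(G) = √2*√G (g(G) = √(2*G) = √2*√G)
(Q + g(S(-6)))² = (174/427 + √2*√(5 - 6))² = (174/427 + √2*√(-1))² = (174/427 + √2*I)² = (174/427 + I*√2)²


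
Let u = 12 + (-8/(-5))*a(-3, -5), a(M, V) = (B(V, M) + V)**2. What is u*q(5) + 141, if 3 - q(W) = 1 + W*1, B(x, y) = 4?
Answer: 501/5 ≈ 100.20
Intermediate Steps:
a(M, V) = (4 + V)**2
q(W) = 2 - W (q(W) = 3 - (1 + W*1) = 3 - (1 + W) = 3 + (-1 - W) = 2 - W)
u = 68/5 (u = 12 + (-8/(-5))*(4 - 5)**2 = 12 - 8*(-1/5)*(-1)**2 = 12 + (8/5)*1 = 12 + 8/5 = 68/5 ≈ 13.600)
u*q(5) + 141 = 68*(2 - 1*5)/5 + 141 = 68*(2 - 5)/5 + 141 = (68/5)*(-3) + 141 = -204/5 + 141 = 501/5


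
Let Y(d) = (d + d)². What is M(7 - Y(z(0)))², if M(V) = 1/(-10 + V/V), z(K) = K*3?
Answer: 1/81 ≈ 0.012346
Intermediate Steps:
z(K) = 3*K
Y(d) = 4*d² (Y(d) = (2*d)² = 4*d²)
M(V) = -⅑ (M(V) = 1/(-10 + 1) = 1/(-9) = -⅑)
M(7 - Y(z(0)))² = (-⅑)² = 1/81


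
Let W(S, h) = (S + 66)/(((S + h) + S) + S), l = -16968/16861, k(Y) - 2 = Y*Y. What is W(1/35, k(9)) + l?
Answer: -10377173/49031788 ≈ -0.21164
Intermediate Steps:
k(Y) = 2 + Y**2 (k(Y) = 2 + Y*Y = 2 + Y**2)
l = -16968/16861 (l = -16968*1/16861 = -16968/16861 ≈ -1.0063)
W(S, h) = (66 + S)/(h + 3*S) (W(S, h) = (66 + S)/((h + 2*S) + S) = (66 + S)/(h + 3*S))
W(1/35, k(9)) + l = (66 + 1/35)/((2 + 9**2) + 3/35) - 16968/16861 = (66 + 1/35)/((2 + 81) + 3*(1/35)) - 16968/16861 = (2311/35)/(83 + 3/35) - 16968/16861 = (2311/35)/(2908/35) - 16968/16861 = (35/2908)*(2311/35) - 16968/16861 = 2311/2908 - 16968/16861 = -10377173/49031788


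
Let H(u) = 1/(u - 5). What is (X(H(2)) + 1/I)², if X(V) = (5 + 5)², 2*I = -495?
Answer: 2450052004/245025 ≈ 9999.2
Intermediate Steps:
I = -495/2 (I = (½)*(-495) = -495/2 ≈ -247.50)
H(u) = 1/(-5 + u)
X(V) = 100 (X(V) = 10² = 100)
(X(H(2)) + 1/I)² = (100 + 1/(-495/2))² = (100 - 2/495)² = (49498/495)² = 2450052004/245025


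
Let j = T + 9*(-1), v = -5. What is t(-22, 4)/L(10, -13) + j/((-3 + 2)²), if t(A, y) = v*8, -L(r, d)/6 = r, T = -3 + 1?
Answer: -31/3 ≈ -10.333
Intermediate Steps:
T = -2
L(r, d) = -6*r
j = -11 (j = -2 + 9*(-1) = -2 - 9 = -11)
t(A, y) = -40 (t(A, y) = -5*8 = -40)
t(-22, 4)/L(10, -13) + j/((-3 + 2)²) = -40/((-6*10)) - 11/(-3 + 2)² = -40/(-60) - 11/((-1)²) = -40*(-1/60) - 11/1 = ⅔ - 11*1 = ⅔ - 11 = -31/3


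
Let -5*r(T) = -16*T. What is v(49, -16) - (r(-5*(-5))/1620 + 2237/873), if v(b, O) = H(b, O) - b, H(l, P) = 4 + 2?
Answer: -358372/7857 ≈ -45.612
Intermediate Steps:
H(l, P) = 6
r(T) = 16*T/5 (r(T) = -(-16)*T/5 = 16*T/5)
v(b, O) = 6 - b
v(49, -16) - (r(-5*(-5))/1620 + 2237/873) = (6 - 1*49) - ((16*(-5*(-5))/5)/1620 + 2237/873) = (6 - 49) - (((16/5)*25)*(1/1620) + 2237*(1/873)) = -43 - (80*(1/1620) + 2237/873) = -43 - (4/81 + 2237/873) = -43 - 1*20521/7857 = -43 - 20521/7857 = -358372/7857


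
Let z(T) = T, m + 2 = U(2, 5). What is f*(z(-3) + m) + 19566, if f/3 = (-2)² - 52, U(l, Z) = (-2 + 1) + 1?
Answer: 20286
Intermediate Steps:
U(l, Z) = 0 (U(l, Z) = -1 + 1 = 0)
m = -2 (m = -2 + 0 = -2)
f = -144 (f = 3*((-2)² - 52) = 3*(4 - 52) = 3*(-48) = -144)
f*(z(-3) + m) + 19566 = -144*(-3 - 2) + 19566 = -144*(-5) + 19566 = 720 + 19566 = 20286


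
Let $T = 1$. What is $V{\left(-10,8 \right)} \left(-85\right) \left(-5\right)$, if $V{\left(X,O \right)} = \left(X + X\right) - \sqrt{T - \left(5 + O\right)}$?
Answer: $-8500 - 850 i \sqrt{3} \approx -8500.0 - 1472.2 i$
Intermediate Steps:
$V{\left(X,O \right)} = - \sqrt{-4 - O} + 2 X$ ($V{\left(X,O \right)} = \left(X + X\right) - \sqrt{1 - \left(5 + O\right)} = 2 X - \sqrt{-4 - O} = - \sqrt{-4 - O} + 2 X$)
$V{\left(-10,8 \right)} \left(-85\right) \left(-5\right) = \left(- \sqrt{-4 - 8} + 2 \left(-10\right)\right) \left(-85\right) \left(-5\right) = \left(- \sqrt{-4 - 8} - 20\right) \left(-85\right) \left(-5\right) = \left(- \sqrt{-12} - 20\right) \left(-85\right) \left(-5\right) = \left(- 2 i \sqrt{3} - 20\right) \left(-85\right) \left(-5\right) = \left(-20 - 2 i \sqrt{3}\right) \left(-85\right) \left(-5\right) = \left(1700 + 170 i \sqrt{3}\right) \left(-5\right) = -8500 - 850 i \sqrt{3}$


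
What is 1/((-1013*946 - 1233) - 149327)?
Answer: -1/1108858 ≈ -9.0183e-7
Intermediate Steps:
1/((-1013*946 - 1233) - 149327) = 1/((-958298 - 1233) - 149327) = 1/(-959531 - 149327) = 1/(-1108858) = -1/1108858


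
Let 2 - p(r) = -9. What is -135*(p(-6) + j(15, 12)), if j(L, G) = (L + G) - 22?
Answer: -2160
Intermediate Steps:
j(L, G) = -22 + G + L (j(L, G) = (G + L) - 22 = -22 + G + L)
p(r) = 11 (p(r) = 2 - 1*(-9) = 2 + 9 = 11)
-135*(p(-6) + j(15, 12)) = -135*(11 + (-22 + 12 + 15)) = -135*(11 + 5) = -135*16 = -2160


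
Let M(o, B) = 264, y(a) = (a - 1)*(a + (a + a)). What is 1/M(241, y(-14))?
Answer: 1/264 ≈ 0.0037879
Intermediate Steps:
y(a) = 3*a*(-1 + a) (y(a) = (-1 + a)*(a + 2*a) = (-1 + a)*(3*a) = 3*a*(-1 + a))
1/M(241, y(-14)) = 1/264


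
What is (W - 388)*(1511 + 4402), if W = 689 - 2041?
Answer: -10288620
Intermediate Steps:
W = -1352
(W - 388)*(1511 + 4402) = (-1352 - 388)*(1511 + 4402) = -1740*5913 = -10288620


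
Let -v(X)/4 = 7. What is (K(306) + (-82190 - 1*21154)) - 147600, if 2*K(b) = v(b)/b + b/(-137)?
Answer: -5260061552/20961 ≈ -2.5095e+5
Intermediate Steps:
v(X) = -28 (v(X) = -4*7 = -28)
K(b) = -14/b - b/274 (K(b) = (-28/b + b/(-137))/2 = (-28/b + b*(-1/137))/2 = (-28/b - b/137)/2 = -14/b - b/274)
(K(306) + (-82190 - 1*21154)) - 147600 = ((-14/306 - 1/274*306) + (-82190 - 1*21154)) - 147600 = ((-14*1/306 - 153/137) + (-82190 - 21154)) - 147600 = ((-7/153 - 153/137) - 103344) - 147600 = (-24368/20961 - 103344) - 147600 = -2166217952/20961 - 147600 = -5260061552/20961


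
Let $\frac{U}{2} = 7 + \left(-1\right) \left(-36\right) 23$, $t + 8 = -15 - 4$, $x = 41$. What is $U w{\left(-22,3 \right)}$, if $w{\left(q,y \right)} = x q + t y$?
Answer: $-1641610$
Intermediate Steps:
$t = -27$ ($t = -8 - 19 = -27$)
$w{\left(q,y \right)} = - 27 y + 41 q$ ($w{\left(q,y \right)} = 41 q - 27 y = - 27 y + 41 q$)
$U = 1670$ ($U = 2 \left(7 + \left(-1\right) \left(-36\right) 23\right) = 2 \left(7 + 36 \cdot 23\right) = 2 \left(7 + 828\right) = 2 \cdot 835 = 1670$)
$U w{\left(-22,3 \right)} = 1670 \left(\left(-27\right) 3 + 41 \left(-22\right)\right) = 1670 \left(-81 - 902\right) = 1670 \left(-983\right) = -1641610$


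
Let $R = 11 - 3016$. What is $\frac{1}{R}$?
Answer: $- \frac{1}{3005} \approx -0.00033278$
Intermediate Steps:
$R = -3005$ ($R = 11 - 3016 = -3005$)
$\frac{1}{R} = \frac{1}{-3005} = - \frac{1}{3005}$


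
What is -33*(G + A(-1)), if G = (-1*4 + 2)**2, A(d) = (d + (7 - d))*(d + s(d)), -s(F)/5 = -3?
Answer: -3366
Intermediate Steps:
s(F) = 15 (s(F) = -5*(-3) = 15)
A(d) = 105 + 7*d (A(d) = (d + (7 - d))*(d + 15) = 7*(15 + d) = 105 + 7*d)
G = 4 (G = (-4 + 2)**2 = (-2)**2 = 4)
-33*(G + A(-1)) = -33*(4 + (105 + 7*(-1))) = -33*(4 + (105 - 7)) = -33*(4 + 98) = -33*102 = -3366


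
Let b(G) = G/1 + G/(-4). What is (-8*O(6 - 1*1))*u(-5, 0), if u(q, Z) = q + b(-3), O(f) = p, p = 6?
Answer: 348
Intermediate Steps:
b(G) = 3*G/4 (b(G) = G*1 + G*(-¼) = G - G/4 = 3*G/4)
O(f) = 6
u(q, Z) = -9/4 + q (u(q, Z) = q + (¾)*(-3) = q - 9/4 = -9/4 + q)
(-8*O(6 - 1*1))*u(-5, 0) = (-8*6)*(-9/4 - 5) = -48*(-29/4) = 348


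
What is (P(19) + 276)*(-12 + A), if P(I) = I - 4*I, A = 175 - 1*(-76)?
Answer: 52341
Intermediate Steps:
A = 251 (A = 175 + 76 = 251)
P(I) = -3*I
(P(19) + 276)*(-12 + A) = (-3*19 + 276)*(-12 + 251) = (-57 + 276)*239 = 219*239 = 52341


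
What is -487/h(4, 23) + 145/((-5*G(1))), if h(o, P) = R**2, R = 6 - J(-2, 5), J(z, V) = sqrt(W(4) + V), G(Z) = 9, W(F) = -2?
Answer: -22502/1089 - 1948*sqrt(3)/363 ≈ -29.958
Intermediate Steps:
J(z, V) = sqrt(-2 + V)
R = 6 - sqrt(3) (R = 6 - sqrt(-2 + 5) = 6 - sqrt(3) ≈ 4.2680)
h(o, P) = (6 - sqrt(3))**2
-487/h(4, 23) + 145/((-5*G(1))) = -487/(6 - sqrt(3))**2 + 145/((-5*9)) = -487/(6 - sqrt(3))**2 + 145/(-45) = -487/(6 - sqrt(3))**2 + 145*(-1/45) = -487/(6 - sqrt(3))**2 - 29/9 = -29/9 - 487/(6 - sqrt(3))**2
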